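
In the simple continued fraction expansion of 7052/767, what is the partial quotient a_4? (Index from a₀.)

7052 = 9·767 + 149   →  a_0 = 9
767 = 5·149 + 22   →  a_1 = 5
149 = 6·22 + 17   →  a_2 = 6
22 = 1·17 + 5   →  a_3 = 1
17 = 3·5 + 2   →  a_4 = 3

3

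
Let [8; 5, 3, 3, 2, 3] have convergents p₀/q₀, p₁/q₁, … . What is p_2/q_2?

131/16

Using pₖ = aₖpₖ₋₁ + pₖ₋₂, qₖ = aₖqₖ₋₁ + qₖ₋₂ (with p₋₁=1, p₋₂=0, q₋₁=0, q₋₂=1):
  k=0: a=8, p=8, q=1
  k=1: a=5, p=41, q=5
  k=2: a=3, p=131, q=16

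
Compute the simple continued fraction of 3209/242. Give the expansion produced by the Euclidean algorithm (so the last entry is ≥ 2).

[13; 3, 1, 5, 3, 3]

3209 = 13*242 + 63
242 = 3*63 + 53
63 = 1*53 + 10
53 = 5*10 + 3
10 = 3*3 + 1
3 = 3*1 + 0  (stop)
So 3209/242 = [13; 3, 1, 5, 3, 3].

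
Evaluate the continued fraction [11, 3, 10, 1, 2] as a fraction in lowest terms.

Using pₖ = aₖpₖ₋₁ + pₖ₋₂ and qₖ = aₖqₖ₋₁ + qₖ₋₂:
  k=0: a=11, p=11, q=1
  k=1: a=3, p=34, q=3
  k=2: a=10, p=351, q=31
  k=3: a=1, p=385, q=34
  k=4: a=2, p=1121, q=99

1121/99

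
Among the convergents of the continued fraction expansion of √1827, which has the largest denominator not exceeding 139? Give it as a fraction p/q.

4830/113

√1827 = [42; 1, 2, 1, 8, 1, 2, 1, 84, …] (period length 8).
Convergents:
  p_0/q_0 = 42/1
  p_1/q_1 = 43/1
  p_2/q_2 = 128/3
  p_3/q_3 = 171/4
  p_4/q_4 = 1496/35
  p_5/q_5 = 1667/39
  p_6/q_6 = 4830/113
  p_7/q_7 = 6497/152
q_6 = 113 ≤ 139 < 152 = q_7, so the answer is 4830/113.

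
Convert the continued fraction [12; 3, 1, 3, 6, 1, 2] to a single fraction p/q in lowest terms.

3827/312

Fold from the inside: start with 2/1.
  1 + 1/2 = 3/2
  6 + 2/3 = 20/3
  3 + 3/20 = 63/20
  1 + 20/63 = 83/63
  3 + 63/83 = 312/83
  12 + 83/312 = 3827/312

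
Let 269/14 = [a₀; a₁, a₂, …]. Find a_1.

269 = 19·14 + 3   →  a_0 = 19
14 = 4·3 + 2   →  a_1 = 4

4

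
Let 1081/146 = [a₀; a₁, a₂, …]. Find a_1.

2

1081 = 7·146 + 59   →  a_0 = 7
146 = 2·59 + 28   →  a_1 = 2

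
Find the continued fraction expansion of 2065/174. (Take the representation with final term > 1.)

[11; 1, 6, 1, 1, 3, 3]

2065 = 11·174 + 151
174 = 1·151 + 23
151 = 6·23 + 13
23 = 1·13 + 10
13 = 1·10 + 3
10 = 3·3 + 1
3 = 3·1 + 0  (stop)
So 2065/174 = [11; 1, 6, 1, 1, 3, 3].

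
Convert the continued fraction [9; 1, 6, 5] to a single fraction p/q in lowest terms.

Using pₖ = aₖpₖ₋₁ + pₖ₋₂ and qₖ = aₖqₖ₋₁ + qₖ₋₂:
  k=0: a=9, p=9, q=1
  k=1: a=1, p=10, q=1
  k=2: a=6, p=69, q=7
  k=3: a=5, p=355, q=36

355/36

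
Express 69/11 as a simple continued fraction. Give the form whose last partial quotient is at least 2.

69 = 6*11 + 3
11 = 3*3 + 2
3 = 1*2 + 1
2 = 2*1 + 0  (stop)
So 69/11 = [6; 3, 1, 2].

[6; 3, 1, 2]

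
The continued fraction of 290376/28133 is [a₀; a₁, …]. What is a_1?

3

290376 = 10·28133 + 9046   →  a_0 = 10
28133 = 3·9046 + 995   →  a_1 = 3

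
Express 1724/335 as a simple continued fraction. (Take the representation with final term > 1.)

1724 = 5×335 + 49
335 = 6×49 + 41
49 = 1×41 + 8
41 = 5×8 + 1
8 = 8×1 + 0  (stop)
So 1724/335 = [5; 6, 1, 5, 8].

[5; 6, 1, 5, 8]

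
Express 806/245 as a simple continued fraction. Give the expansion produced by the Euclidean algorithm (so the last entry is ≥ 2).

[3; 3, 2, 4, 1, 1, 3]

806 = 3·245 + 71
245 = 3·71 + 32
71 = 2·32 + 7
32 = 4·7 + 4
7 = 1·4 + 3
4 = 1·3 + 1
3 = 3·1 + 0  (stop)
So 806/245 = [3; 3, 2, 4, 1, 1, 3].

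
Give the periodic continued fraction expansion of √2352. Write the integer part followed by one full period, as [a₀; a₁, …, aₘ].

[48; 2, 96]

a₀ = ⌊√2352⌋ = 48.
With m₀=0, d₀=1 and mₖ₊₁ = dₖaₖ − mₖ, dₖ₊₁ = (n − mₖ₊₁²)/dₖ, aₖ₊₁ = ⌊(a₀+mₖ₊₁)/dₖ₊₁⌋:
  k=1: m=48, d=48, a=2
  k=2: m=48, d=1, a=96
d=1 and a=2a₀=96 at k=2, so the next step gives (m, d) = (48, 48) again — its k=1 value — and the period has length 2.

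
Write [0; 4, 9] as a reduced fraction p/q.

9/37

Using pₖ = aₖpₖ₋₁ + pₖ₋₂ and qₖ = aₖqₖ₋₁ + qₖ₋₂:
  k=0: a=0, p=0, q=1
  k=1: a=4, p=1, q=4
  k=2: a=9, p=9, q=37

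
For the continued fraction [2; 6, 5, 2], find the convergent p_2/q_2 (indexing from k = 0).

Using pₖ = aₖpₖ₋₁ + pₖ₋₂, qₖ = aₖqₖ₋₁ + qₖ₋₂ (with p₋₁=1, p₋₂=0, q₋₁=0, q₋₂=1):
  k=0: a=2, p=2, q=1
  k=1: a=6, p=13, q=6
  k=2: a=5, p=67, q=31

67/31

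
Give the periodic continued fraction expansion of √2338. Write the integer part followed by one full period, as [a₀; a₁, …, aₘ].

[48; 2, 1, 5, 48, 5, 1, 2, 96]

a₀ = ⌊√2338⌋ = 48.
With m₀=0, d₀=1 and mₖ₊₁ = dₖaₖ − mₖ, dₖ₊₁ = (n − mₖ₊₁²)/dₖ, aₖ₊₁ = ⌊(a₀+mₖ₊₁)/dₖ₊₁⌋:
  k=1: m=48, d=34, a=2
  k=2: m=20, d=57, a=1
  k=3: m=37, d=17, a=5
  k=4: m=48, d=2, a=48
  k=5: m=48, d=17, a=5
  k=6: m=37, d=57, a=1
  k=7: m=20, d=34, a=2
  k=8: m=48, d=1, a=96
d=1 and a=2a₀=96 at k=8, so the next step gives (m, d) = (48, 34) again — its k=1 value — and the period has length 8.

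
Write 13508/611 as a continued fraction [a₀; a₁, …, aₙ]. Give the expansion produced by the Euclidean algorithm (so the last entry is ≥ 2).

[22; 9, 3, 1, 7, 2]

13508 = 22×611 + 66
611 = 9×66 + 17
66 = 3×17 + 15
17 = 1×15 + 2
15 = 7×2 + 1
2 = 2×1 + 0  (stop)
So 13508/611 = [22; 9, 3, 1, 7, 2].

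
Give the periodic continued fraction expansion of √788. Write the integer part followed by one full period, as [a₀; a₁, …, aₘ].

a₀ = ⌊√788⌋ = 28.

[28; 14, 56]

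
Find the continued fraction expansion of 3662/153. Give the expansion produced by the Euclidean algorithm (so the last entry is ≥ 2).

3662 = 23×153 + 143
153 = 1×143 + 10
143 = 14×10 + 3
10 = 3×3 + 1
3 = 3×1 + 0  (stop)
So 3662/153 = [23; 1, 14, 3, 3].

[23; 1, 14, 3, 3]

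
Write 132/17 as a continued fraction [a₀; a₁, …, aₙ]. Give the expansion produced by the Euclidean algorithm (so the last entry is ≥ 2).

[7; 1, 3, 4]

132 = 7×17 + 13
17 = 1×13 + 4
13 = 3×4 + 1
4 = 4×1 + 0  (stop)
So 132/17 = [7; 1, 3, 4].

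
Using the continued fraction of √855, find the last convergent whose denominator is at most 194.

√855 = [29; 4, 6, 4, 58, …] (period length 4).
Convergents:
  p_0/q_0 = 29/1
  p_1/q_1 = 117/4
  p_2/q_2 = 731/25
  p_3/q_3 = 3041/104
  p_4/q_4 = 177109/6057
q_3 = 104 ≤ 194 < 6057 = q_4, so the answer is 3041/104.

3041/104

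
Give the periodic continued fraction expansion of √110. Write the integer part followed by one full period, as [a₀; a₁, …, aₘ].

[10; 2, 20]

a₀ = ⌊√110⌋ = 10.
With m₀=0, d₀=1 and mₖ₊₁ = dₖaₖ − mₖ, dₖ₊₁ = (n − mₖ₊₁²)/dₖ, aₖ₊₁ = ⌊(a₀+mₖ₊₁)/dₖ₊₁⌋:
  k=1: m=10, d=10, a=2
  k=2: m=10, d=1, a=20
d=1 and a=2a₀=20 at k=2, so the next step gives (m, d) = (10, 10) again — its k=1 value — and the period has length 2.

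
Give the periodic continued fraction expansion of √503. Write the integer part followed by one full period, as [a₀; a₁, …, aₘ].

[22; 2, 2, 1, 21, 1, 2, 2, 44]

a₀ = ⌊√503⌋ = 22.
With m₀=0, d₀=1 and mₖ₊₁ = dₖaₖ − mₖ, dₖ₊₁ = (n − mₖ₊₁²)/dₖ, aₖ₊₁ = ⌊(a₀+mₖ₊₁)/dₖ₊₁⌋:
  k=1: m=22, d=19, a=2
  k=2: m=16, d=13, a=2
  k=3: m=10, d=31, a=1
  k=4: m=21, d=2, a=21
  k=5: m=21, d=31, a=1
  k=6: m=10, d=13, a=2
  k=7: m=16, d=19, a=2
  k=8: m=22, d=1, a=44
d=1 and a=2a₀=44 at k=8, so the next step gives (m, d) = (22, 19) again — its k=1 value — and the period has length 8.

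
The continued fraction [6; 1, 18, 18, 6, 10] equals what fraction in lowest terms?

Using pₖ = aₖpₖ₋₁ + pₖ₋₂ and qₖ = aₖqₖ₋₁ + qₖ₋₂:
  k=0: a=6, p=6, q=1
  k=1: a=1, p=7, q=1
  k=2: a=18, p=132, q=19
  k=3: a=18, p=2383, q=343
  k=4: a=6, p=14430, q=2077
  k=5: a=10, p=146683, q=21113

146683/21113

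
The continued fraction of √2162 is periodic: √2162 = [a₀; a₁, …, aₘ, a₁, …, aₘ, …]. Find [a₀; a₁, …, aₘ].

a₀ = ⌊√2162⌋ = 46.
With m₀=0, d₀=1 and mₖ₊₁ = dₖaₖ − mₖ, dₖ₊₁ = (n − mₖ₊₁²)/dₖ, aₖ₊₁ = ⌊(a₀+mₖ₊₁)/dₖ₊₁⌋:
  k=1: m=46, d=46, a=2
  k=2: m=46, d=1, a=92
d=1 and a=2a₀=92 at k=2, so the next step gives (m, d) = (46, 46) again — its k=1 value — and the period has length 2.

[46; 2, 92]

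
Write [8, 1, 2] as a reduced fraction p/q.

Using pₖ = aₖpₖ₋₁ + pₖ₋₂ and qₖ = aₖqₖ₋₁ + qₖ₋₂:
  k=0: a=8, p=8, q=1
  k=1: a=1, p=9, q=1
  k=2: a=2, p=26, q=3

26/3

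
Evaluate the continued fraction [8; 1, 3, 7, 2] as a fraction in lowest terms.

Fold from the inside: start with 2/1.
  7 + 1/2 = 15/2
  3 + 2/15 = 47/15
  1 + 15/47 = 62/47
  8 + 47/62 = 543/62

543/62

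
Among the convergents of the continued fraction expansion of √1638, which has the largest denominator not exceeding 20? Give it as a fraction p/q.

688/17

√1638 = [40; 2, 8, 2, 80, …] (period length 4).
Convergents:
  p_0/q_0 = 40/1
  p_1/q_1 = 81/2
  p_2/q_2 = 688/17
  p_3/q_3 = 1457/36
q_2 = 17 ≤ 20 < 36 = q_3, so the answer is 688/17.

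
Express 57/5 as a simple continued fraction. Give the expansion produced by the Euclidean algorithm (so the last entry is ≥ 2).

57 = 11×5 + 2
5 = 2×2 + 1
2 = 2×1 + 0  (stop)
So 57/5 = [11; 2, 2].

[11; 2, 2]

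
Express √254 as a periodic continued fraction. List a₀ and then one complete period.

a₀ = ⌊√254⌋ = 15.
With m₀=0, d₀=1 and mₖ₊₁ = dₖaₖ − mₖ, dₖ₊₁ = (n − mₖ₊₁²)/dₖ, aₖ₊₁ = ⌊(a₀+mₖ₊₁)/dₖ₊₁⌋:
  k=1: m=15, d=29, a=1
  k=2: m=14, d=2, a=14
  k=3: m=14, d=29, a=1
  k=4: m=15, d=1, a=30
d=1 and a=2a₀=30 at k=4, so the next step gives (m, d) = (15, 29) again — its k=1 value — and the period has length 4.

[15; 1, 14, 1, 30]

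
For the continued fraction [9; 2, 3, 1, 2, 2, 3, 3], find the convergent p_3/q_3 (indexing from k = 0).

85/9

Using pₖ = aₖpₖ₋₁ + pₖ₋₂, qₖ = aₖqₖ₋₁ + qₖ₋₂ (with p₋₁=1, p₋₂=0, q₋₁=0, q₋₂=1):
  k=0: a=9, p=9, q=1
  k=1: a=2, p=19, q=2
  k=2: a=3, p=66, q=7
  k=3: a=1, p=85, q=9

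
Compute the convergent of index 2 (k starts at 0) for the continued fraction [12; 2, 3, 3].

Using pₖ = aₖpₖ₋₁ + pₖ₋₂, qₖ = aₖqₖ₋₁ + qₖ₋₂ (with p₋₁=1, p₋₂=0, q₋₁=0, q₋₂=1):
  k=0: a=12, p=12, q=1
  k=1: a=2, p=25, q=2
  k=2: a=3, p=87, q=7

87/7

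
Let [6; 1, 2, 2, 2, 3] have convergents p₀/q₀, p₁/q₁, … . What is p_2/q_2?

Using pₖ = aₖpₖ₋₁ + pₖ₋₂, qₖ = aₖqₖ₋₁ + qₖ₋₂ (with p₋₁=1, p₋₂=0, q₋₁=0, q₋₂=1):
  k=0: a=6, p=6, q=1
  k=1: a=1, p=7, q=1
  k=2: a=2, p=20, q=3

20/3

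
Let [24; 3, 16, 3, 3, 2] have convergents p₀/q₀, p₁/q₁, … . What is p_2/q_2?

Using pₖ = aₖpₖ₋₁ + pₖ₋₂, qₖ = aₖqₖ₋₁ + qₖ₋₂ (with p₋₁=1, p₋₂=0, q₋₁=0, q₋₂=1):
  k=0: a=24, p=24, q=1
  k=1: a=3, p=73, q=3
  k=2: a=16, p=1192, q=49

1192/49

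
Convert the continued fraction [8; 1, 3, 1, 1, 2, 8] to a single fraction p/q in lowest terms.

1695/193

Using pₖ = aₖpₖ₋₁ + pₖ₋₂ and qₖ = aₖqₖ₋₁ + qₖ₋₂:
  k=0: a=8, p=8, q=1
  k=1: a=1, p=9, q=1
  k=2: a=3, p=35, q=4
  k=3: a=1, p=44, q=5
  k=4: a=1, p=79, q=9
  k=5: a=2, p=202, q=23
  k=6: a=8, p=1695, q=193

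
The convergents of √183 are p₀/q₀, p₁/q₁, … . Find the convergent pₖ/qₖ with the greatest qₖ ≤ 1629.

13406/991

√183 = [13; 1, 1, 8, 1, 1, 26, …] (period length 6).
Convergents:
  p_0/q_0 = 13/1
  p_1/q_1 = 14/1
  p_2/q_2 = 27/2
  p_3/q_3 = 230/17
  p_4/q_4 = 257/19
  p_5/q_5 = 487/36
  p_6/q_6 = 12919/955
  p_7/q_7 = 13406/991
  p_8/q_8 = 26325/1946
q_7 = 991 ≤ 1629 < 1946 = q_8, so the answer is 13406/991.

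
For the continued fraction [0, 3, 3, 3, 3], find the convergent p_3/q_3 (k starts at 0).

10/33

Using pₖ = aₖpₖ₋₁ + pₖ₋₂, qₖ = aₖqₖ₋₁ + qₖ₋₂ (with p₋₁=1, p₋₂=0, q₋₁=0, q₋₂=1):
  k=0: a=0, p=0, q=1
  k=1: a=3, p=1, q=3
  k=2: a=3, p=3, q=10
  k=3: a=3, p=10, q=33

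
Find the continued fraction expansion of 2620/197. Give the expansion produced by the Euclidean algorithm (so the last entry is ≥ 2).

2620 = 13×197 + 59
197 = 3×59 + 20
59 = 2×20 + 19
20 = 1×19 + 1
19 = 19×1 + 0  (stop)
So 2620/197 = [13; 3, 2, 1, 19].

[13; 3, 2, 1, 19]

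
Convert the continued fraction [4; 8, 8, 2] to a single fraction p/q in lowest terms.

569/138

Using pₖ = aₖpₖ₋₁ + pₖ₋₂ and qₖ = aₖqₖ₋₁ + qₖ₋₂:
  k=0: a=4, p=4, q=1
  k=1: a=8, p=33, q=8
  k=2: a=8, p=268, q=65
  k=3: a=2, p=569, q=138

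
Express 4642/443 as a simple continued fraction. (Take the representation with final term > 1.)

4642 = 10×443 + 212
443 = 2×212 + 19
212 = 11×19 + 3
19 = 6×3 + 1
3 = 3×1 + 0  (stop)
So 4642/443 = [10; 2, 11, 6, 3].

[10; 2, 11, 6, 3]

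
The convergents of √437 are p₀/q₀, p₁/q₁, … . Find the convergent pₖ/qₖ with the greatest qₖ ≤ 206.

√437 = [20; 1, 9, 2, 9, 1, 40, …] (period length 6).
Convergents:
  p_0/q_0 = 20/1
  p_1/q_1 = 21/1
  p_2/q_2 = 209/10
  p_3/q_3 = 439/21
  p_4/q_4 = 4160/199
  p_5/q_5 = 4599/220
q_4 = 199 ≤ 206 < 220 = q_5, so the answer is 4160/199.

4160/199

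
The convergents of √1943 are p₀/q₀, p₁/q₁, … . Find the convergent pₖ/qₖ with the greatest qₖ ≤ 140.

√1943 = [44; 12, 1, 1, 2, 1, 1, 12, 88, …] (period length 8).
Convergents:
  p_0/q_0 = 44/1
  p_1/q_1 = 529/12
  p_2/q_2 = 573/13
  p_3/q_3 = 1102/25
  p_4/q_4 = 2777/63
  p_5/q_5 = 3879/88
  p_6/q_6 = 6656/151
q_5 = 88 ≤ 140 < 151 = q_6, so the answer is 3879/88.

3879/88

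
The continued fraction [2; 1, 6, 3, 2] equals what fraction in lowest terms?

146/51

Using pₖ = aₖpₖ₋₁ + pₖ₋₂ and qₖ = aₖqₖ₋₁ + qₖ₋₂:
  k=0: a=2, p=2, q=1
  k=1: a=1, p=3, q=1
  k=2: a=6, p=20, q=7
  k=3: a=3, p=63, q=22
  k=4: a=2, p=146, q=51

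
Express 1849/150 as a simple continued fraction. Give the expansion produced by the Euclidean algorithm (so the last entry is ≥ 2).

1849 = 12·150 + 49
150 = 3·49 + 3
49 = 16·3 + 1
3 = 3·1 + 0  (stop)
So 1849/150 = [12; 3, 16, 3].

[12; 3, 16, 3]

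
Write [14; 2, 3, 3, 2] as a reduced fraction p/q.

765/53

Using pₖ = aₖpₖ₋₁ + pₖ₋₂ and qₖ = aₖqₖ₋₁ + qₖ₋₂:
  k=0: a=14, p=14, q=1
  k=1: a=2, p=29, q=2
  k=2: a=3, p=101, q=7
  k=3: a=3, p=332, q=23
  k=4: a=2, p=765, q=53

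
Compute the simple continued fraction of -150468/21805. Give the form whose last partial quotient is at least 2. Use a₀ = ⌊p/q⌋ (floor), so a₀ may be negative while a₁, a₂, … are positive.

-150468 = -7·21805 + 2167
21805 = 10·2167 + 135
2167 = 16·135 + 7
135 = 19·7 + 2
7 = 3·2 + 1
2 = 2·1 + 0  (stop)
So -150468/21805 = [-7; 10, 16, 19, 3, 2].

[-7; 10, 16, 19, 3, 2]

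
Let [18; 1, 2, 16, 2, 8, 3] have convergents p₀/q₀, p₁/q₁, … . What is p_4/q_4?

1886/101

Using pₖ = aₖpₖ₋₁ + pₖ₋₂, qₖ = aₖqₖ₋₁ + qₖ₋₂ (with p₋₁=1, p₋₂=0, q₋₁=0, q₋₂=1):
  k=0: a=18, p=18, q=1
  k=1: a=1, p=19, q=1
  k=2: a=2, p=56, q=3
  k=3: a=16, p=915, q=49
  k=4: a=2, p=1886, q=101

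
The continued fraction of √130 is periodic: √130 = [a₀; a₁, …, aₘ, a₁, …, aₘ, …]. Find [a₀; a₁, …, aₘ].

[11; 2, 2, 22]

a₀ = ⌊√130⌋ = 11.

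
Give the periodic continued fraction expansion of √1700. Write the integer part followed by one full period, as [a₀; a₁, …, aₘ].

[41; 4, 3, 20, 3, 4, 82]

a₀ = ⌊√1700⌋ = 41.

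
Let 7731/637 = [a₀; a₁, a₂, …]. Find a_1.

7731 = 12·637 + 87   →  a_0 = 12
637 = 7·87 + 28   →  a_1 = 7

7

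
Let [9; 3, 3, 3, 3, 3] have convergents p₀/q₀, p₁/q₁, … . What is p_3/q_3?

Using pₖ = aₖpₖ₋₁ + pₖ₋₂, qₖ = aₖqₖ₋₁ + qₖ₋₂ (with p₋₁=1, p₋₂=0, q₋₁=0, q₋₂=1):
  k=0: a=9, p=9, q=1
  k=1: a=3, p=28, q=3
  k=2: a=3, p=93, q=10
  k=3: a=3, p=307, q=33

307/33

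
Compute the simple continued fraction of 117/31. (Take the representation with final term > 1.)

117 = 3×31 + 24
31 = 1×24 + 7
24 = 3×7 + 3
7 = 2×3 + 1
3 = 3×1 + 0  (stop)
So 117/31 = [3; 1, 3, 2, 3].

[3; 1, 3, 2, 3]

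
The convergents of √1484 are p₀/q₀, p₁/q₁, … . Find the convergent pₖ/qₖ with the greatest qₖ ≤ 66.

1695/44

√1484 = [38; 1, 1, 10, 1, 1, 76, …] (period length 6).
Convergents:
  p_0/q_0 = 38/1
  p_1/q_1 = 39/1
  p_2/q_2 = 77/2
  p_3/q_3 = 809/21
  p_4/q_4 = 886/23
  p_5/q_5 = 1695/44
  p_6/q_6 = 129706/3367
q_5 = 44 ≤ 66 < 3367 = q_6, so the answer is 1695/44.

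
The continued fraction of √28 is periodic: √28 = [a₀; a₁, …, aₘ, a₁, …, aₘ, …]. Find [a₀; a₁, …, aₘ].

a₀ = ⌊√28⌋ = 5.

[5; 3, 2, 3, 10]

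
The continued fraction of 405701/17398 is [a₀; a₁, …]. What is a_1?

3

405701 = 23·17398 + 5547   →  a_0 = 23
17398 = 3·5547 + 757   →  a_1 = 3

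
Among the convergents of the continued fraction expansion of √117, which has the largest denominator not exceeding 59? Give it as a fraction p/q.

530/49

√117 = [10; 1, 4, 2, 4, 1, 20, …] (period length 6).
Convergents:
  p_0/q_0 = 10/1
  p_1/q_1 = 11/1
  p_2/q_2 = 54/5
  p_3/q_3 = 119/11
  p_4/q_4 = 530/49
  p_5/q_5 = 649/60
q_4 = 49 ≤ 59 < 60 = q_5, so the answer is 530/49.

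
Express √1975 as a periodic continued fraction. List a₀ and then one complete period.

a₀ = ⌊√1975⌋ = 44.

[44; 2, 3, 1, 2, 1, 3, 2, 88]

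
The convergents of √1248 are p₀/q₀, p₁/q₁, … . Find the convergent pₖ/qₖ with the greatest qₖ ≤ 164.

5617/159

√1248 = [35; 3, 17, 3, 70, …] (period length 4).
Convergents:
  p_0/q_0 = 35/1
  p_1/q_1 = 106/3
  p_2/q_2 = 1837/52
  p_3/q_3 = 5617/159
  p_4/q_4 = 395027/11182
q_3 = 159 ≤ 164 < 11182 = q_4, so the answer is 5617/159.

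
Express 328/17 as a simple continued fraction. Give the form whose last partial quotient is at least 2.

[19; 3, 2, 2]

328 = 19·17 + 5
17 = 3·5 + 2
5 = 2·2 + 1
2 = 2·1 + 0  (stop)
So 328/17 = [19; 3, 2, 2].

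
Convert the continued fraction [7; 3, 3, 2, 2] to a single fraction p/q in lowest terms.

409/56

Using pₖ = aₖpₖ₋₁ + pₖ₋₂ and qₖ = aₖqₖ₋₁ + qₖ₋₂:
  k=0: a=7, p=7, q=1
  k=1: a=3, p=22, q=3
  k=2: a=3, p=73, q=10
  k=3: a=2, p=168, q=23
  k=4: a=2, p=409, q=56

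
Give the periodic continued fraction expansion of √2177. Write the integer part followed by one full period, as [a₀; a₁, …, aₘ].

[46; 1, 1, 1, 12, 1, 1, 1, 92]

a₀ = ⌊√2177⌋ = 46.
With m₀=0, d₀=1 and mₖ₊₁ = dₖaₖ − mₖ, dₖ₊₁ = (n − mₖ₊₁²)/dₖ, aₖ₊₁ = ⌊(a₀+mₖ₊₁)/dₖ₊₁⌋:
  k=1: m=46, d=61, a=1
  k=2: m=15, d=32, a=1
  k=3: m=17, d=59, a=1
  k=4: m=42, d=7, a=12
  k=5: m=42, d=59, a=1
  k=6: m=17, d=32, a=1
  k=7: m=15, d=61, a=1
  k=8: m=46, d=1, a=92
d=1 and a=2a₀=92 at k=8, so the next step gives (m, d) = (46, 61) again — its k=1 value — and the period has length 8.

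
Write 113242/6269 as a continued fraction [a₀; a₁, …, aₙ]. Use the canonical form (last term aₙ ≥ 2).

113242 = 18×6269 + 400
6269 = 15×400 + 269
400 = 1×269 + 131
269 = 2×131 + 7
131 = 18×7 + 5
7 = 1×5 + 2
5 = 2×2 + 1
2 = 2×1 + 0  (stop)
So 113242/6269 = [18; 15, 1, 2, 18, 1, 2, 2].

[18; 15, 1, 2, 18, 1, 2, 2]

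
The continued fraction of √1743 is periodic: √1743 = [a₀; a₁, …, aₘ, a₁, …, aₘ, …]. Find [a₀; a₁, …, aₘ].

a₀ = ⌊√1743⌋ = 41.
With m₀=0, d₀=1 and mₖ₊₁ = dₖaₖ − mₖ, dₖ₊₁ = (n − mₖ₊₁²)/dₖ, aₖ₊₁ = ⌊(a₀+mₖ₊₁)/dₖ₊₁⌋:
  k=1: m=41, d=62, a=1
  k=2: m=21, d=21, a=2
  k=3: m=21, d=62, a=1
  k=4: m=41, d=1, a=82
d=1 and a=2a₀=82 at k=4, so the next step gives (m, d) = (41, 62) again — its k=1 value — and the period has length 4.

[41; 1, 2, 1, 82]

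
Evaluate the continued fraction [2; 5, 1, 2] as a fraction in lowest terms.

37/17

Using pₖ = aₖpₖ₋₁ + pₖ₋₂ and qₖ = aₖqₖ₋₁ + qₖ₋₂:
  k=0: a=2, p=2, q=1
  k=1: a=5, p=11, q=5
  k=2: a=1, p=13, q=6
  k=3: a=2, p=37, q=17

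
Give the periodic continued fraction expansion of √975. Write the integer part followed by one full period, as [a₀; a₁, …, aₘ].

[31; 4, 2, 4, 62]

a₀ = ⌊√975⌋ = 31.
With m₀=0, d₀=1 and mₖ₊₁ = dₖaₖ − mₖ, dₖ₊₁ = (n − mₖ₊₁²)/dₖ, aₖ₊₁ = ⌊(a₀+mₖ₊₁)/dₖ₊₁⌋:
  k=1: m=31, d=14, a=4
  k=2: m=25, d=25, a=2
  k=3: m=25, d=14, a=4
  k=4: m=31, d=1, a=62
d=1 and a=2a₀=62 at k=4, so the next step gives (m, d) = (31, 14) again — its k=1 value — and the period has length 4.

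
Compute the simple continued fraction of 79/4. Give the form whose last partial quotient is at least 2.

79 = 19·4 + 3
4 = 1·3 + 1
3 = 3·1 + 0  (stop)
So 79/4 = [19; 1, 3].

[19; 1, 3]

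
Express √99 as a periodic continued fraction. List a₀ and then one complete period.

[9; 1, 18]

a₀ = ⌊√99⌋ = 9.
With m₀=0, d₀=1 and mₖ₊₁ = dₖaₖ − mₖ, dₖ₊₁ = (n − mₖ₊₁²)/dₖ, aₖ₊₁ = ⌊(a₀+mₖ₊₁)/dₖ₊₁⌋:
  k=1: m=9, d=18, a=1
  k=2: m=9, d=1, a=18
d=1 and a=2a₀=18 at k=2, so the next step gives (m, d) = (9, 18) again — its k=1 value — and the period has length 2.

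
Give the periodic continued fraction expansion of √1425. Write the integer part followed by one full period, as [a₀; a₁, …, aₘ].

[37; 1, 2, 1, 74]

a₀ = ⌊√1425⌋ = 37.
With m₀=0, d₀=1 and mₖ₊₁ = dₖaₖ − mₖ, dₖ₊₁ = (n − mₖ₊₁²)/dₖ, aₖ₊₁ = ⌊(a₀+mₖ₊₁)/dₖ₊₁⌋:
  k=1: m=37, d=56, a=1
  k=2: m=19, d=19, a=2
  k=3: m=19, d=56, a=1
  k=4: m=37, d=1, a=74
d=1 and a=2a₀=74 at k=4, so the next step gives (m, d) = (37, 56) again — its k=1 value — and the period has length 4.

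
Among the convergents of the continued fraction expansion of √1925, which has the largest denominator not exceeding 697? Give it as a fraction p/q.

√1925 = [43; 1, 6, 1, 86, …] (period length 4).
Convergents:
  p_0/q_0 = 43/1
  p_1/q_1 = 44/1
  p_2/q_2 = 307/7
  p_3/q_3 = 351/8
  p_4/q_4 = 30493/695
  p_5/q_5 = 30844/703
q_4 = 695 ≤ 697 < 703 = q_5, so the answer is 30493/695.

30493/695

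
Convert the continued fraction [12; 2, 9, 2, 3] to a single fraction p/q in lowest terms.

Fold from the inside: start with 3/1.
  2 + 1/3 = 7/3
  9 + 3/7 = 66/7
  2 + 7/66 = 139/66
  12 + 66/139 = 1734/139

1734/139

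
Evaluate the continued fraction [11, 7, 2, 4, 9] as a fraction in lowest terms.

Fold from the inside: start with 9/1.
  4 + 1/9 = 37/9
  2 + 9/37 = 83/37
  7 + 37/83 = 618/83
  11 + 83/618 = 6881/618

6881/618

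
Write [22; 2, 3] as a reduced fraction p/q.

Using pₖ = aₖpₖ₋₁ + pₖ₋₂ and qₖ = aₖqₖ₋₁ + qₖ₋₂:
  k=0: a=22, p=22, q=1
  k=1: a=2, p=45, q=2
  k=2: a=3, p=157, q=7

157/7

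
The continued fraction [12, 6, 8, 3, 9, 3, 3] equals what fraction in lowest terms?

179033/14719

Fold from the inside: start with 3/1.
  3 + 1/3 = 10/3
  9 + 3/10 = 93/10
  3 + 10/93 = 289/93
  8 + 93/289 = 2405/289
  6 + 289/2405 = 14719/2405
  12 + 2405/14719 = 179033/14719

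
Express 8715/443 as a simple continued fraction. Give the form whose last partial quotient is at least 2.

[19; 1, 2, 18, 8]

8715 = 19×443 + 298
443 = 1×298 + 145
298 = 2×145 + 8
145 = 18×8 + 1
8 = 8×1 + 0  (stop)
So 8715/443 = [19; 1, 2, 18, 8].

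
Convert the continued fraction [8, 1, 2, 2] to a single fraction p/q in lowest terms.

61/7

Using pₖ = aₖpₖ₋₁ + pₖ₋₂ and qₖ = aₖqₖ₋₁ + qₖ₋₂:
  k=0: a=8, p=8, q=1
  k=1: a=1, p=9, q=1
  k=2: a=2, p=26, q=3
  k=3: a=2, p=61, q=7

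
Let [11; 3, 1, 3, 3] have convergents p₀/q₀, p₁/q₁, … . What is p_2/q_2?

45/4

Using pₖ = aₖpₖ₋₁ + pₖ₋₂, qₖ = aₖqₖ₋₁ + qₖ₋₂ (with p₋₁=1, p₋₂=0, q₋₁=0, q₋₂=1):
  k=0: a=11, p=11, q=1
  k=1: a=3, p=34, q=3
  k=2: a=1, p=45, q=4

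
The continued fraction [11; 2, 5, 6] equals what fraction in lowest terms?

779/68

Fold from the inside: start with 6/1.
  5 + 1/6 = 31/6
  2 + 6/31 = 68/31
  11 + 31/68 = 779/68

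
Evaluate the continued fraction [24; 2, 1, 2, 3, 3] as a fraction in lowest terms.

Fold from the inside: start with 3/1.
  3 + 1/3 = 10/3
  2 + 3/10 = 23/10
  1 + 10/23 = 33/23
  2 + 23/33 = 89/33
  24 + 33/89 = 2169/89

2169/89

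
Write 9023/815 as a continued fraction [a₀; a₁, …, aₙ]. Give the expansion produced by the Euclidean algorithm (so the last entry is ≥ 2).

[11; 14, 19, 3]

9023 = 11×815 + 58
815 = 14×58 + 3
58 = 19×3 + 1
3 = 3×1 + 0  (stop)
So 9023/815 = [11; 14, 19, 3].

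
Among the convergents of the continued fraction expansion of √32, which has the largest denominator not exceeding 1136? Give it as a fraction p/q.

6149/1087

√32 = [5; 1, 1, 1, 10, …] (period length 4).
Convergents:
  p_0/q_0 = 5/1
  p_1/q_1 = 6/1
  p_2/q_2 = 11/2
  p_3/q_3 = 17/3
  p_4/q_4 = 181/32
  p_5/q_5 = 198/35
  p_6/q_6 = 379/67
  p_7/q_7 = 577/102
  p_8/q_8 = 6149/1087
  p_9/q_9 = 6726/1189
q_8 = 1087 ≤ 1136 < 1189 = q_9, so the answer is 6149/1087.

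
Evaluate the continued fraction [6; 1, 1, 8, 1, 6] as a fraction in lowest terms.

Fold from the inside: start with 6/1.
  1 + 1/6 = 7/6
  8 + 6/7 = 62/7
  1 + 7/62 = 69/62
  1 + 62/69 = 131/69
  6 + 69/131 = 855/131

855/131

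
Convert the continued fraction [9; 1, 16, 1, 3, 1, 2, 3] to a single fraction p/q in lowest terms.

Fold from the inside: start with 3/1.
  2 + 1/3 = 7/3
  1 + 3/7 = 10/7
  3 + 7/10 = 37/10
  1 + 10/37 = 47/37
  16 + 37/47 = 789/47
  1 + 47/789 = 836/789
  9 + 789/836 = 8313/836

8313/836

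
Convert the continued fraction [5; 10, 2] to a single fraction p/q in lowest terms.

107/21

Fold from the inside: start with 2/1.
  10 + 1/2 = 21/2
  5 + 2/21 = 107/21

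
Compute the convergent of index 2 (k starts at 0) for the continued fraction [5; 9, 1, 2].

51/10

Using pₖ = aₖpₖ₋₁ + pₖ₋₂, qₖ = aₖqₖ₋₁ + qₖ₋₂ (with p₋₁=1, p₋₂=0, q₋₁=0, q₋₂=1):
  k=0: a=5, p=5, q=1
  k=1: a=9, p=46, q=9
  k=2: a=1, p=51, q=10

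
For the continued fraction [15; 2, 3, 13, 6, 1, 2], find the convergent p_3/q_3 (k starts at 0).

1435/93

Using pₖ = aₖpₖ₋₁ + pₖ₋₂, qₖ = aₖqₖ₋₁ + qₖ₋₂ (with p₋₁=1, p₋₂=0, q₋₁=0, q₋₂=1):
  k=0: a=15, p=15, q=1
  k=1: a=2, p=31, q=2
  k=2: a=3, p=108, q=7
  k=3: a=13, p=1435, q=93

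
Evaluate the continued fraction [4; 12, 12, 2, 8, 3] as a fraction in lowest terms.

Fold from the inside: start with 3/1.
  8 + 1/3 = 25/3
  2 + 3/25 = 53/25
  12 + 25/53 = 661/53
  12 + 53/661 = 7985/661
  4 + 661/7985 = 32601/7985

32601/7985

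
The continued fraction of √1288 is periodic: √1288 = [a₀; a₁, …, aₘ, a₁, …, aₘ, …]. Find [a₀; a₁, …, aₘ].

[35; 1, 7, 1, 70]

a₀ = ⌊√1288⌋ = 35.
With m₀=0, d₀=1 and mₖ₊₁ = dₖaₖ − mₖ, dₖ₊₁ = (n − mₖ₊₁²)/dₖ, aₖ₊₁ = ⌊(a₀+mₖ₊₁)/dₖ₊₁⌋:
  k=1: m=35, d=63, a=1
  k=2: m=28, d=8, a=7
  k=3: m=28, d=63, a=1
  k=4: m=35, d=1, a=70
d=1 and a=2a₀=70 at k=4, so the next step gives (m, d) = (35, 63) again — its k=1 value — and the period has length 4.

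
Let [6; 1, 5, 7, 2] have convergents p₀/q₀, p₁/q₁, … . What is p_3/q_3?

Using pₖ = aₖpₖ₋₁ + pₖ₋₂, qₖ = aₖqₖ₋₁ + qₖ₋₂ (with p₋₁=1, p₋₂=0, q₋₁=0, q₋₂=1):
  k=0: a=6, p=6, q=1
  k=1: a=1, p=7, q=1
  k=2: a=5, p=41, q=6
  k=3: a=7, p=294, q=43

294/43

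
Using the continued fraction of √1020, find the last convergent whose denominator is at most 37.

511/16

√1020 = [31; 1, 14, 1, 62, …] (period length 4).
Convergents:
  p_0/q_0 = 31/1
  p_1/q_1 = 32/1
  p_2/q_2 = 479/15
  p_3/q_3 = 511/16
  p_4/q_4 = 32161/1007
q_3 = 16 ≤ 37 < 1007 = q_4, so the answer is 511/16.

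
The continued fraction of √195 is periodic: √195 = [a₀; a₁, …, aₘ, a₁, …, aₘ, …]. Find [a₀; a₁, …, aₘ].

[13; 1, 26]

a₀ = ⌊√195⌋ = 13.
With m₀=0, d₀=1 and mₖ₊₁ = dₖaₖ − mₖ, dₖ₊₁ = (n − mₖ₊₁²)/dₖ, aₖ₊₁ = ⌊(a₀+mₖ₊₁)/dₖ₊₁⌋:
  k=1: m=13, d=26, a=1
  k=2: m=13, d=1, a=26
d=1 and a=2a₀=26 at k=2, so the next step gives (m, d) = (13, 26) again — its k=1 value — and the period has length 2.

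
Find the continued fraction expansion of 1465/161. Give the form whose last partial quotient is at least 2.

1465 = 9*161 + 16
161 = 10*16 + 1
16 = 16*1 + 0  (stop)
So 1465/161 = [9; 10, 16].

[9; 10, 16]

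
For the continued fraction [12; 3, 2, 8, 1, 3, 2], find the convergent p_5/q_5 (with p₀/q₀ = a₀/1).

3158/257

Using pₖ = aₖpₖ₋₁ + pₖ₋₂, qₖ = aₖqₖ₋₁ + qₖ₋₂ (with p₋₁=1, p₋₂=0, q₋₁=0, q₋₂=1):
  k=0: a=12, p=12, q=1
  k=1: a=3, p=37, q=3
  k=2: a=2, p=86, q=7
  k=3: a=8, p=725, q=59
  k=4: a=1, p=811, q=66
  k=5: a=3, p=3158, q=257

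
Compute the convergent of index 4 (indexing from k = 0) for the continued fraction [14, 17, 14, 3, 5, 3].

Using pₖ = aₖpₖ₋₁ + pₖ₋₂, qₖ = aₖqₖ₋₁ + qₖ₋₂ (with p₋₁=1, p₋₂=0, q₋₁=0, q₋₂=1):
  k=0: a=14, p=14, q=1
  k=1: a=17, p=239, q=17
  k=2: a=14, p=3360, q=239
  k=3: a=3, p=10319, q=734
  k=4: a=5, p=54955, q=3909

54955/3909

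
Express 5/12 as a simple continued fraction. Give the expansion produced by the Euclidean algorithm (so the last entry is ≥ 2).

[0; 2, 2, 2]

5 = 0*12 + 5
12 = 2*5 + 2
5 = 2*2 + 1
2 = 2*1 + 0  (stop)
So 5/12 = [0; 2, 2, 2].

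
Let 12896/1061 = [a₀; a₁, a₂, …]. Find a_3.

12896 = 12·1061 + 164   →  a_0 = 12
1061 = 6·164 + 77   →  a_1 = 6
164 = 2·77 + 10   →  a_2 = 2
77 = 7·10 + 7   →  a_3 = 7

7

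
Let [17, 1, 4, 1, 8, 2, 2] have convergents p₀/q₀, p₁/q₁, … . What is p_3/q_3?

107/6

Using pₖ = aₖpₖ₋₁ + pₖ₋₂, qₖ = aₖqₖ₋₁ + qₖ₋₂ (with p₋₁=1, p₋₂=0, q₋₁=0, q₋₂=1):
  k=0: a=17, p=17, q=1
  k=1: a=1, p=18, q=1
  k=2: a=4, p=89, q=5
  k=3: a=1, p=107, q=6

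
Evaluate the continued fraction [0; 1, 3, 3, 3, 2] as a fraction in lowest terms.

Using pₖ = aₖpₖ₋₁ + pₖ₋₂ and qₖ = aₖqₖ₋₁ + qₖ₋₂:
  k=0: a=0, p=0, q=1
  k=1: a=1, p=1, q=1
  k=2: a=3, p=3, q=4
  k=3: a=3, p=10, q=13
  k=4: a=3, p=33, q=43
  k=5: a=2, p=76, q=99

76/99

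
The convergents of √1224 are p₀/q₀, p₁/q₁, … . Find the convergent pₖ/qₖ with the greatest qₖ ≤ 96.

√1224 = [34; 1, 68, …] (period length 2).
Convergents:
  p_0/q_0 = 34/1
  p_1/q_1 = 35/1
  p_2/q_2 = 2414/69
  p_3/q_3 = 2449/70
  p_4/q_4 = 168946/4829
q_3 = 70 ≤ 96 < 4829 = q_4, so the answer is 2449/70.

2449/70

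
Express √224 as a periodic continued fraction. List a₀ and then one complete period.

[14; 1, 28]

a₀ = ⌊√224⌋ = 14.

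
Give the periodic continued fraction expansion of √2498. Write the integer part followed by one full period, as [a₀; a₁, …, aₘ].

a₀ = ⌊√2498⌋ = 49.
With m₀=0, d₀=1 and mₖ₊₁ = dₖaₖ − mₖ, dₖ₊₁ = (n − mₖ₊₁²)/dₖ, aₖ₊₁ = ⌊(a₀+mₖ₊₁)/dₖ₊₁⌋:
  k=1: m=49, d=97, a=1
  k=2: m=48, d=2, a=48
  k=3: m=48, d=97, a=1
  k=4: m=49, d=1, a=98
d=1 and a=2a₀=98 at k=4, so the next step gives (m, d) = (49, 97) again — its k=1 value — and the period has length 4.

[49; 1, 48, 1, 98]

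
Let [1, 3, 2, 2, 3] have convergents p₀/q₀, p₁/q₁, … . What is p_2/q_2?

9/7

Using pₖ = aₖpₖ₋₁ + pₖ₋₂, qₖ = aₖqₖ₋₁ + qₖ₋₂ (with p₋₁=1, p₋₂=0, q₋₁=0, q₋₂=1):
  k=0: a=1, p=1, q=1
  k=1: a=3, p=4, q=3
  k=2: a=2, p=9, q=7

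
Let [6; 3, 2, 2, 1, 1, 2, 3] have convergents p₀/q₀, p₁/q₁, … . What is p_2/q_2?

Using pₖ = aₖpₖ₋₁ + pₖ₋₂, qₖ = aₖqₖ₋₁ + qₖ₋₂ (with p₋₁=1, p₋₂=0, q₋₁=0, q₋₂=1):
  k=0: a=6, p=6, q=1
  k=1: a=3, p=19, q=3
  k=2: a=2, p=44, q=7

44/7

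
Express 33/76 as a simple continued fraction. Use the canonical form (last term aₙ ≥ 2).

33 = 0·76 + 33
76 = 2·33 + 10
33 = 3·10 + 3
10 = 3·3 + 1
3 = 3·1 + 0  (stop)
So 33/76 = [0; 2, 3, 3, 3].

[0; 2, 3, 3, 3]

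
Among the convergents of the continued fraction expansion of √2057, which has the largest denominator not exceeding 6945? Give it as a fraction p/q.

196701/4337

√2057 = [45; 2, 1, 4, 1, 2, 90, …] (period length 6).
Convergents:
  p_0/q_0 = 45/1
  p_1/q_1 = 91/2
  p_2/q_2 = 136/3
  p_3/q_3 = 635/14
  p_4/q_4 = 771/17
  p_5/q_5 = 2177/48
  p_6/q_6 = 196701/4337
  p_7/q_7 = 395579/8722
q_6 = 4337 ≤ 6945 < 8722 = q_7, so the answer is 196701/4337.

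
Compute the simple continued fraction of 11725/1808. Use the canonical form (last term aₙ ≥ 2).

[6; 2, 16, 4, 6, 2]

11725 = 6*1808 + 877
1808 = 2*877 + 54
877 = 16*54 + 13
54 = 4*13 + 2
13 = 6*2 + 1
2 = 2*1 + 0  (stop)
So 11725/1808 = [6; 2, 16, 4, 6, 2].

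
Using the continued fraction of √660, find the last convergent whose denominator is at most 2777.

55774/2171

√660 = [25; 1, 2, 4, 2, 1, 50, …] (period length 6).
Convergents:
  p_0/q_0 = 25/1
  p_1/q_1 = 26/1
  p_2/q_2 = 77/3
  p_3/q_3 = 334/13
  p_4/q_4 = 745/29
  p_5/q_5 = 1079/42
  p_6/q_6 = 54695/2129
  p_7/q_7 = 55774/2171
  p_8/q_8 = 166243/6471
q_7 = 2171 ≤ 2777 < 6471 = q_8, so the answer is 55774/2171.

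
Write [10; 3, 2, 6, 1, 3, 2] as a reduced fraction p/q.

4671/454

Fold from the inside: start with 2/1.
  3 + 1/2 = 7/2
  1 + 2/7 = 9/7
  6 + 7/9 = 61/9
  2 + 9/61 = 131/61
  3 + 61/131 = 454/131
  10 + 131/454 = 4671/454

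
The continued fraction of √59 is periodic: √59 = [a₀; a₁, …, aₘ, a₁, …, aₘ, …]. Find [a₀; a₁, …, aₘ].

[7; 1, 2, 7, 2, 1, 14]

a₀ = ⌊√59⌋ = 7.
With m₀=0, d₀=1 and mₖ₊₁ = dₖaₖ − mₖ, dₖ₊₁ = (n − mₖ₊₁²)/dₖ, aₖ₊₁ = ⌊(a₀+mₖ₊₁)/dₖ₊₁⌋:
  k=1: m=7, d=10, a=1
  k=2: m=3, d=5, a=2
  k=3: m=7, d=2, a=7
  k=4: m=7, d=5, a=2
  k=5: m=3, d=10, a=1
  k=6: m=7, d=1, a=14
d=1 and a=2a₀=14 at k=6, so the next step gives (m, d) = (7, 10) again — its k=1 value — and the period has length 6.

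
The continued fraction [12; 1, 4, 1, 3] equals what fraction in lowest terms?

Fold from the inside: start with 3/1.
  1 + 1/3 = 4/3
  4 + 3/4 = 19/4
  1 + 4/19 = 23/19
  12 + 19/23 = 295/23

295/23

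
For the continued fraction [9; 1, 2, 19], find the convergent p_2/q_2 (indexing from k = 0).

29/3

Using pₖ = aₖpₖ₋₁ + pₖ₋₂, qₖ = aₖqₖ₋₁ + qₖ₋₂ (with p₋₁=1, p₋₂=0, q₋₁=0, q₋₂=1):
  k=0: a=9, p=9, q=1
  k=1: a=1, p=10, q=1
  k=2: a=2, p=29, q=3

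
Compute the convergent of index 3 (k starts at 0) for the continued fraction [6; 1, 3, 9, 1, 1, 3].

250/37

Using pₖ = aₖpₖ₋₁ + pₖ₋₂, qₖ = aₖqₖ₋₁ + qₖ₋₂ (with p₋₁=1, p₋₂=0, q₋₁=0, q₋₂=1):
  k=0: a=6, p=6, q=1
  k=1: a=1, p=7, q=1
  k=2: a=3, p=27, q=4
  k=3: a=9, p=250, q=37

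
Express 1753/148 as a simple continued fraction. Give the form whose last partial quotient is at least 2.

1753 = 11×148 + 125
148 = 1×125 + 23
125 = 5×23 + 10
23 = 2×10 + 3
10 = 3×3 + 1
3 = 3×1 + 0  (stop)
So 1753/148 = [11; 1, 5, 2, 3, 3].

[11; 1, 5, 2, 3, 3]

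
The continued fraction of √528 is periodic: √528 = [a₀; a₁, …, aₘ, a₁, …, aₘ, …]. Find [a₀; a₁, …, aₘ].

a₀ = ⌊√528⌋ = 22.
With m₀=0, d₀=1 and mₖ₊₁ = dₖaₖ − mₖ, dₖ₊₁ = (n − mₖ₊₁²)/dₖ, aₖ₊₁ = ⌊(a₀+mₖ₊₁)/dₖ₊₁⌋:
  k=1: m=22, d=44, a=1
  k=2: m=22, d=1, a=44
d=1 and a=2a₀=44 at k=2, so the next step gives (m, d) = (22, 44) again — its k=1 value — and the period has length 2.

[22; 1, 44]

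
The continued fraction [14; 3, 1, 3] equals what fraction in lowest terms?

214/15

Fold from the inside: start with 3/1.
  1 + 1/3 = 4/3
  3 + 3/4 = 15/4
  14 + 4/15 = 214/15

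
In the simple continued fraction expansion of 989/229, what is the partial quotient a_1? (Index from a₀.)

989 = 4·229 + 73   →  a_0 = 4
229 = 3·73 + 10   →  a_1 = 3

3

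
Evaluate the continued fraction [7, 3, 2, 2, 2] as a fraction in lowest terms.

Fold from the inside: start with 2/1.
  2 + 1/2 = 5/2
  2 + 2/5 = 12/5
  3 + 5/12 = 41/12
  7 + 12/41 = 299/41

299/41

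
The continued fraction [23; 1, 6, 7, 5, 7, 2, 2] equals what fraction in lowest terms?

Using pₖ = aₖpₖ₋₁ + pₖ₋₂ and qₖ = aₖqₖ₋₁ + qₖ₋₂:
  k=0: a=23, p=23, q=1
  k=1: a=1, p=24, q=1
  k=2: a=6, p=167, q=7
  k=3: a=7, p=1193, q=50
  k=4: a=5, p=6132, q=257
  k=5: a=7, p=44117, q=1849
  k=6: a=2, p=94366, q=3955
  k=7: a=2, p=232849, q=9759

232849/9759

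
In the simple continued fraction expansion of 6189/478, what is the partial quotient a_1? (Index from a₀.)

6189 = 12·478 + 453   →  a_0 = 12
478 = 1·453 + 25   →  a_1 = 1

1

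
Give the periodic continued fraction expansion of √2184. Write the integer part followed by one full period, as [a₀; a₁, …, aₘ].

[46; 1, 2, 1, 2, 1, 92]

a₀ = ⌊√2184⌋ = 46.
With m₀=0, d₀=1 and mₖ₊₁ = dₖaₖ − mₖ, dₖ₊₁ = (n − mₖ₊₁²)/dₖ, aₖ₊₁ = ⌊(a₀+mₖ₊₁)/dₖ₊₁⌋:
  k=1: m=46, d=68, a=1
  k=2: m=22, d=25, a=2
  k=3: m=28, d=56, a=1
  k=4: m=28, d=25, a=2
  k=5: m=22, d=68, a=1
  k=6: m=46, d=1, a=92
d=1 and a=2a₀=92 at k=6, so the next step gives (m, d) = (46, 68) again — its k=1 value — and the period has length 6.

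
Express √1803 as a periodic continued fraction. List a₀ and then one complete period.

[42; 2, 6, 28, 6, 2, 84]

a₀ = ⌊√1803⌋ = 42.
With m₀=0, d₀=1 and mₖ₊₁ = dₖaₖ − mₖ, dₖ₊₁ = (n − mₖ₊₁²)/dₖ, aₖ₊₁ = ⌊(a₀+mₖ₊₁)/dₖ₊₁⌋:
  k=1: m=42, d=39, a=2
  k=2: m=36, d=13, a=6
  k=3: m=42, d=3, a=28
  k=4: m=42, d=13, a=6
  k=5: m=36, d=39, a=2
  k=6: m=42, d=1, a=84
d=1 and a=2a₀=84 at k=6, so the next step gives (m, d) = (42, 39) again — its k=1 value — and the period has length 6.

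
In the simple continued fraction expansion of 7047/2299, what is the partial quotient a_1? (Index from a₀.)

15

7047 = 3·2299 + 150   →  a_0 = 3
2299 = 15·150 + 49   →  a_1 = 15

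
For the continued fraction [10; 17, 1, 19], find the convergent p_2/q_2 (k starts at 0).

181/18

Using pₖ = aₖpₖ₋₁ + pₖ₋₂, qₖ = aₖqₖ₋₁ + qₖ₋₂ (with p₋₁=1, p₋₂=0, q₋₁=0, q₋₂=1):
  k=0: a=10, p=10, q=1
  k=1: a=17, p=171, q=17
  k=2: a=1, p=181, q=18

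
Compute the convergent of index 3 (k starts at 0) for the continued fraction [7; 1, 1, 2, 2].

38/5

Using pₖ = aₖpₖ₋₁ + pₖ₋₂, qₖ = aₖqₖ₋₁ + qₖ₋₂ (with p₋₁=1, p₋₂=0, q₋₁=0, q₋₂=1):
  k=0: a=7, p=7, q=1
  k=1: a=1, p=8, q=1
  k=2: a=1, p=15, q=2
  k=3: a=2, p=38, q=5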